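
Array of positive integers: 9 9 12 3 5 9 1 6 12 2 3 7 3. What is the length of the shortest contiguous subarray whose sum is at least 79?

13

add 9: running sum 9 < 79
add 9: running sum 18 < 79
add 12: running sum 30 < 79
add 3: running sum 33 < 79
add 5: running sum 38 < 79
add 9: running sum 47 < 79
add 1: running sum 48 < 79
add 6: running sum 54 < 79
add 12: running sum 66 < 79
add 2: running sum 68 < 79
add 3: running sum 71 < 79
add 7: running sum 78 < 79
add 3: shortest ending here [9, 9, 12, 3, 5, 9, 1, 6, 12, 2, 3, 7, 3] sum 81, len 13
Shortest qualifying length: 13.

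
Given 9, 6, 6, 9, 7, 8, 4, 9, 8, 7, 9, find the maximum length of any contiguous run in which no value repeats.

add 9: [9] len 1
add 6: [9, 6] len 2
add 6 (repeat 6, move left end past it): [6] len 1
add 9: [6, 9] len 2
add 7: [6, 9, 7] len 3
add 8: [6, 9, 7, 8] len 4
add 4: [6, 9, 7, 8, 4] len 5
add 9 (repeat 9, move left end past it): [7, 8, 4, 9] len 4
add 8 (repeat 8, move left end past it): [4, 9, 8] len 3
add 7: [4, 9, 8, 7] len 4
add 9 (repeat 9, move left end past it): [8, 7, 9] len 3
Longest all-distinct length: 5.

5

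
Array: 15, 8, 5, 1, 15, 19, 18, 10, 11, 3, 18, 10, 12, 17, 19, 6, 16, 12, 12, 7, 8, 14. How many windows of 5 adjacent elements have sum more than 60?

8

[15, 8, 5, 1, 15] → sum 44
[8, 5, 1, 15, 19] → sum 48
[5, 1, 15, 19, 18] → sum 58
[1, 15, 19, 18, 10] → sum 63  > 60 ✓
[15, 19, 18, 10, 11] → sum 73  > 60 ✓
[19, 18, 10, 11, 3] → sum 61  > 60 ✓
[18, 10, 11, 3, 18] → sum 60
[10, 11, 3, 18, 10] → sum 52
[11, 3, 18, 10, 12] → sum 54
[3, 18, 10, 12, 17] → sum 60
[18, 10, 12, 17, 19] → sum 76  > 60 ✓
[10, 12, 17, 19, 6] → sum 64  > 60 ✓
[12, 17, 19, 6, 16] → sum 70  > 60 ✓
[17, 19, 6, 16, 12] → sum 70  > 60 ✓
[19, 6, 16, 12, 12] → sum 65  > 60 ✓
[6, 16, 12, 12, 7] → sum 53
[16, 12, 12, 7, 8] → sum 55
[12, 12, 7, 8, 14] → sum 53
8 windows satisfy the condition.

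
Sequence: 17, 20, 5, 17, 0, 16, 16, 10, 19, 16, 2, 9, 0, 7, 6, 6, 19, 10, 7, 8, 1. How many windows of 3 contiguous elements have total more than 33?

(17, 20, 5) → sum 42  > 33 ✓
(20, 5, 17) → sum 42  > 33 ✓
(5, 17, 0) → sum 22
(17, 0, 16) → sum 33
(0, 16, 16) → sum 32
(16, 16, 10) → sum 42  > 33 ✓
(16, 10, 19) → sum 45  > 33 ✓
(10, 19, 16) → sum 45  > 33 ✓
(19, 16, 2) → sum 37  > 33 ✓
(16, 2, 9) → sum 27
(2, 9, 0) → sum 11
(9, 0, 7) → sum 16
(0, 7, 6) → sum 13
(7, 6, 6) → sum 19
(6, 6, 19) → sum 31
(6, 19, 10) → sum 35  > 33 ✓
(19, 10, 7) → sum 36  > 33 ✓
(10, 7, 8) → sum 25
(7, 8, 1) → sum 16
8 windows satisfy the condition.

8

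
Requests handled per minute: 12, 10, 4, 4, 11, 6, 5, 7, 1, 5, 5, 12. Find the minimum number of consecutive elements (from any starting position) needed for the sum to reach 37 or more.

5

add 12: running sum 12 < 37
add 10: running sum 22 < 37
add 4: running sum 26 < 37
add 4: running sum 30 < 37
add 11: shortest ending here [12, 10, 4, 4, 11] sum 41, len 5
add 6: shortest ending here [12, 10, 4, 4, 11, 6] sum 47, len 6
add 5: shortest ending here [10, 4, 4, 11, 6, 5] sum 40, len 6
add 7: shortest ending here [4, 4, 11, 6, 5, 7] sum 37, len 6
add 1: shortest ending here [4, 4, 11, 6, 5, 7, 1] sum 38, len 7
add 5: shortest ending here [4, 11, 6, 5, 7, 1, 5] sum 39, len 7
add 5: shortest ending here [11, 6, 5, 7, 1, 5, 5] sum 40, len 7
add 12: shortest ending here [6, 5, 7, 1, 5, 5, 12] sum 41, len 7
Shortest qualifying length: 5.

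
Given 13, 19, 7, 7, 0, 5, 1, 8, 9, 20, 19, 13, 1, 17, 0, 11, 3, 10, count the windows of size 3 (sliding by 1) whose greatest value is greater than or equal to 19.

6

13 19 7 → max 19  ≥ 19 ✓
19 7 7 → max 19  ≥ 19 ✓
7 7 0 → max 7
7 0 5 → max 7
0 5 1 → max 5
5 1 8 → max 8
1 8 9 → max 9
8 9 20 → max 20  ≥ 19 ✓
9 20 19 → max 20  ≥ 19 ✓
20 19 13 → max 20  ≥ 19 ✓
19 13 1 → max 19  ≥ 19 ✓
13 1 17 → max 17
1 17 0 → max 17
17 0 11 → max 17
0 11 3 → max 11
11 3 10 → max 11
6 windows satisfy the condition.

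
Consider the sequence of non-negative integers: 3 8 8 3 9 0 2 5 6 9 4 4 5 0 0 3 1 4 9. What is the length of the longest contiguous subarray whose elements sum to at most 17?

add 3: [3] sum 3, len 1
add 8: [3, 8] sum 11, len 2
add 8: [8, 8] sum 16, len 2
add 3: [8, 3] sum 11, len 2
add 9: [3, 9] sum 12, len 2
add 0: [3, 9, 0] sum 12, len 3
add 2: [3, 9, 0, 2] sum 14, len 4
add 5: [9, 0, 2, 5] sum 16, len 4
add 6: [0, 2, 5, 6] sum 13, len 4
add 9: [6, 9] sum 15, len 2
add 4: [9, 4] sum 13, len 2
add 4: [9, 4, 4] sum 17, len 3
add 5: [4, 4, 5] sum 13, len 3
add 0: [4, 4, 5, 0] sum 13, len 4
add 0: [4, 4, 5, 0, 0] sum 13, len 5
add 3: [4, 4, 5, 0, 0, 3] sum 16, len 6
add 1: [4, 4, 5, 0, 0, 3, 1] sum 17, len 7
add 4: [4, 5, 0, 0, 3, 1, 4] sum 17, len 7
add 9: [0, 0, 3, 1, 4, 9] sum 17, len 6
Longest length seen: 7.

7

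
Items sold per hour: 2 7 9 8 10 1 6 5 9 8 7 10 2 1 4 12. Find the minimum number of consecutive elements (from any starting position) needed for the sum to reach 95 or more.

add 2: running sum 2 < 95
add 7: running sum 9 < 95
add 9: running sum 18 < 95
add 8: running sum 26 < 95
add 10: running sum 36 < 95
add 1: running sum 37 < 95
add 6: running sum 43 < 95
add 5: running sum 48 < 95
add 9: running sum 57 < 95
add 8: running sum 65 < 95
add 7: running sum 72 < 95
add 10: running sum 82 < 95
add 2: running sum 84 < 95
add 1: running sum 85 < 95
add 4: running sum 89 < 95
add 12: shortest ending here [7, 9, 8, 10, 1, 6, 5, 9, 8, 7, 10, 2, 1, 4, 12] sum 99, len 15
Shortest qualifying length: 15.

15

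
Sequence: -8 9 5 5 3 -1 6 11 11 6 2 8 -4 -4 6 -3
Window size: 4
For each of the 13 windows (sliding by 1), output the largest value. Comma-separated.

9, 9, 5, 6, 11, 11, 11, 11, 11, 8, 8, 8, 6

(-8, 9, 5, 5) → max 9
(9, 5, 5, 3) → max 9
(5, 5, 3, -1) → max 5
(5, 3, -1, 6) → max 6
(3, -1, 6, 11) → max 11
(-1, 6, 11, 11) → max 11
(6, 11, 11, 6) → max 11
(11, 11, 6, 2) → max 11
(11, 6, 2, 8) → max 11
(6, 2, 8, -4) → max 8
(2, 8, -4, -4) → max 8
(8, -4, -4, 6) → max 8
(-4, -4, 6, -3) → max 6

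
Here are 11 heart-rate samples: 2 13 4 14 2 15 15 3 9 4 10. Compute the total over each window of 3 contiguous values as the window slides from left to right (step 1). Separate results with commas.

19, 31, 20, 31, 32, 33, 27, 16, 23

[2, 13, 4] → sum 19
[13, 4, 14] → sum 31
[4, 14, 2] → sum 20
[14, 2, 15] → sum 31
[2, 15, 15] → sum 32
[15, 15, 3] → sum 33
[15, 3, 9] → sum 27
[3, 9, 4] → sum 16
[9, 4, 10] → sum 23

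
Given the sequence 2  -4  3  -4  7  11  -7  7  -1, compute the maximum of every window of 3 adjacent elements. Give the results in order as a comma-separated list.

(2, -4, 3) → max 3
(-4, 3, -4) → max 3
(3, -4, 7) → max 7
(-4, 7, 11) → max 11
(7, 11, -7) → max 11
(11, -7, 7) → max 11
(-7, 7, -1) → max 7

3, 3, 7, 11, 11, 11, 7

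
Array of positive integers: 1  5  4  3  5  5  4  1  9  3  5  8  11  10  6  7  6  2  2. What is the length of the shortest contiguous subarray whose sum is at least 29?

add 1: running sum 1 < 29
add 5: running sum 6 < 29
add 4: running sum 10 < 29
add 3: running sum 13 < 29
add 5: running sum 18 < 29
add 5: running sum 23 < 29
add 4: running sum 27 < 29
add 1: running sum 28 < 29
add 9: shortest ending here [4, 3, 5, 5, 4, 1, 9] sum 31, len 7
add 3: shortest ending here [3, 5, 5, 4, 1, 9, 3] sum 30, len 7
add 5: shortest ending here [5, 5, 4, 1, 9, 3, 5] sum 32, len 7
add 8: shortest ending here [4, 1, 9, 3, 5, 8] sum 30, len 6
add 11: shortest ending here [9, 3, 5, 8, 11] sum 36, len 5
add 10: shortest ending here [8, 11, 10] sum 29, len 3
add 6: shortest ending here [8, 11, 10, 6] sum 35, len 4
add 7: shortest ending here [11, 10, 6, 7] sum 34, len 4
add 6: shortest ending here [10, 6, 7, 6] sum 29, len 4
add 2: shortest ending here [10, 6, 7, 6, 2] sum 31, len 5
add 2: shortest ending here [10, 6, 7, 6, 2, 2] sum 33, len 6
Shortest qualifying length: 3.

3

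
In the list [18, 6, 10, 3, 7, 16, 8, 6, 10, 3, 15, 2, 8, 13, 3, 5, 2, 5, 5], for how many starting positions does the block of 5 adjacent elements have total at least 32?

[18, 6, 10, 3, 7] → sum 44  ≥ 32 ✓
[6, 10, 3, 7, 16] → sum 42  ≥ 32 ✓
[10, 3, 7, 16, 8] → sum 44  ≥ 32 ✓
[3, 7, 16, 8, 6] → sum 40  ≥ 32 ✓
[7, 16, 8, 6, 10] → sum 47  ≥ 32 ✓
[16, 8, 6, 10, 3] → sum 43  ≥ 32 ✓
[8, 6, 10, 3, 15] → sum 42  ≥ 32 ✓
[6, 10, 3, 15, 2] → sum 36  ≥ 32 ✓
[10, 3, 15, 2, 8] → sum 38  ≥ 32 ✓
[3, 15, 2, 8, 13] → sum 41  ≥ 32 ✓
[15, 2, 8, 13, 3] → sum 41  ≥ 32 ✓
[2, 8, 13, 3, 5] → sum 31
[8, 13, 3, 5, 2] → sum 31
[13, 3, 5, 2, 5] → sum 28
[3, 5, 2, 5, 5] → sum 20
11 windows satisfy the condition.

11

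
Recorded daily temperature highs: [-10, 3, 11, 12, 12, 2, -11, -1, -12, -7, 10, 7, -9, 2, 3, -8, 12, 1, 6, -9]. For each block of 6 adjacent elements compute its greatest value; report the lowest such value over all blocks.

10

Each size-6 window and its max:
[-10, 3, 11, 12, 12, 2] → max 12
[3, 11, 12, 12, 2, -11] → max 12
[11, 12, 12, 2, -11, -1] → max 12
[12, 12, 2, -11, -1, -12] → max 12
[12, 2, -11, -1, -12, -7] → max 12
[2, -11, -1, -12, -7, 10] → max 10
[-11, -1, -12, -7, 10, 7] → max 10
[-1, -12, -7, 10, 7, -9] → max 10
[-12, -7, 10, 7, -9, 2] → max 10
[-7, 10, 7, -9, 2, 3] → max 10
[10, 7, -9, 2, 3, -8] → max 10
[7, -9, 2, 3, -8, 12] → max 12
[-9, 2, 3, -8, 12, 1] → max 12
[2, 3, -8, 12, 1, 6] → max 12
[3, -8, 12, 1, 6, -9] → max 12
Lowest of these is 10.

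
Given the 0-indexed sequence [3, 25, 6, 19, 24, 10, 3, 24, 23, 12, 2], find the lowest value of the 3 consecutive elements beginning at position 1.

Elements at indices 1..3: 25, 6, 19
min(25, 6, 19) = 6

6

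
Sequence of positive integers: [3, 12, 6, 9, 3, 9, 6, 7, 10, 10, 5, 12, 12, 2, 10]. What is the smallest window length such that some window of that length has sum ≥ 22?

2

add 3: running sum 3 < 22
add 12: running sum 15 < 22
add 6: running sum 21 < 22
end 3: [12, 6, 9] sum 27, len 3
end 4: [12, 6, 9, 3] sum 30, len 4
end 5: [6, 9, 3, 9] sum 27, len 4
end 6: [9, 3, 9, 6] sum 27, len 4
end 7: [9, 6, 7] sum 22, len 3
end 8: [6, 7, 10] sum 23, len 3
end 9: [7, 10, 10] sum 27, len 3
end 10: [10, 10, 5] sum 25, len 3
end 11: [10, 5, 12] sum 27, len 3
end 12: [12, 12] sum 24, len 2
end 13: [12, 12, 2] sum 26, len 3
end 14: [12, 2, 10] sum 24, len 3
Shortest qualifying length: 2.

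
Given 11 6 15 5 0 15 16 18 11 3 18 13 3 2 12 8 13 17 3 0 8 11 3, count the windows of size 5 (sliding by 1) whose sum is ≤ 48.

(11, 6, 15, 5, 0) → sum 37  ≤ 48 ✓
(6, 15, 5, 0, 15) → sum 41  ≤ 48 ✓
(15, 5, 0, 15, 16) → sum 51
(5, 0, 15, 16, 18) → sum 54
(0, 15, 16, 18, 11) → sum 60
(15, 16, 18, 11, 3) → sum 63
(16, 18, 11, 3, 18) → sum 66
(18, 11, 3, 18, 13) → sum 63
(11, 3, 18, 13, 3) → sum 48  ≤ 48 ✓
(3, 18, 13, 3, 2) → sum 39  ≤ 48 ✓
(18, 13, 3, 2, 12) → sum 48  ≤ 48 ✓
(13, 3, 2, 12, 8) → sum 38  ≤ 48 ✓
(3, 2, 12, 8, 13) → sum 38  ≤ 48 ✓
(2, 12, 8, 13, 17) → sum 52
(12, 8, 13, 17, 3) → sum 53
(8, 13, 17, 3, 0) → sum 41  ≤ 48 ✓
(13, 17, 3, 0, 8) → sum 41  ≤ 48 ✓
(17, 3, 0, 8, 11) → sum 39  ≤ 48 ✓
(3, 0, 8, 11, 3) → sum 25  ≤ 48 ✓
11 windows satisfy the condition.

11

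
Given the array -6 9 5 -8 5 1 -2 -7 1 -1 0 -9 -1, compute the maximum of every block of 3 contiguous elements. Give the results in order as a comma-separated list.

Sliding a size-3 window across the 13 values:
(-6, 9, 5) → max 9
(9, 5, -8) → max 9
(5, -8, 5) → max 5
(-8, 5, 1) → max 5
(5, 1, -2) → max 5
(1, -2, -7) → max 1
(-2, -7, 1) → max 1
(-7, 1, -1) → max 1
(1, -1, 0) → max 1
(-1, 0, -9) → max 0
(0, -9, -1) → max 0

9, 9, 5, 5, 5, 1, 1, 1, 1, 0, 0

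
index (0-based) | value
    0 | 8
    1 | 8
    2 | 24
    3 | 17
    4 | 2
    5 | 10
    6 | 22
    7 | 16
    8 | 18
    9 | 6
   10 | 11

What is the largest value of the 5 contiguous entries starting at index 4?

22

Elements at indices 4..8: 2, 10, 22, 16, 18
max(2, 10, 22, 16, 18) = 22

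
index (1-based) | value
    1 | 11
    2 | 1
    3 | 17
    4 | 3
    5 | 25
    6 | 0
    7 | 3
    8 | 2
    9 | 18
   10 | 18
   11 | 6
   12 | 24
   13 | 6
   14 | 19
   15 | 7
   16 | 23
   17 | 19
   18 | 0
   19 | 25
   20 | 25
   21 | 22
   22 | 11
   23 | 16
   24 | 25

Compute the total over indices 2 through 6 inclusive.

Elements at indices 2..6: 1, 17, 3, 25, 0
sum(1, 17, 3, 25, 0) = 46

46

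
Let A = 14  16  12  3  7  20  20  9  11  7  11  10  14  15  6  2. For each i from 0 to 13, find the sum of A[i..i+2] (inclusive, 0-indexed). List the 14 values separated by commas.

14 16 12 → sum 42
16 12 3 → sum 31
12 3 7 → sum 22
3 7 20 → sum 30
7 20 20 → sum 47
20 20 9 → sum 49
20 9 11 → sum 40
9 11 7 → sum 27
11 7 11 → sum 29
7 11 10 → sum 28
11 10 14 → sum 35
10 14 15 → sum 39
14 15 6 → sum 35
15 6 2 → sum 23

42, 31, 22, 30, 47, 49, 40, 27, 29, 28, 35, 39, 35, 23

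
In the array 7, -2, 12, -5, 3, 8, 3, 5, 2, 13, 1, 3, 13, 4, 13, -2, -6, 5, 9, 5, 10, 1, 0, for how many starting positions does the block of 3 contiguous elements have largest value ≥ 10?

7 -2 12 → max 12  ≥ 10 ✓
-2 12 -5 → max 12  ≥ 10 ✓
12 -5 3 → max 12  ≥ 10 ✓
-5 3 8 → max 8
3 8 3 → max 8
8 3 5 → max 8
3 5 2 → max 5
5 2 13 → max 13  ≥ 10 ✓
2 13 1 → max 13  ≥ 10 ✓
13 1 3 → max 13  ≥ 10 ✓
1 3 13 → max 13  ≥ 10 ✓
3 13 4 → max 13  ≥ 10 ✓
13 4 13 → max 13  ≥ 10 ✓
4 13 -2 → max 13  ≥ 10 ✓
13 -2 -6 → max 13  ≥ 10 ✓
-2 -6 5 → max 5
-6 5 9 → max 9
5 9 5 → max 9
9 5 10 → max 10  ≥ 10 ✓
5 10 1 → max 10  ≥ 10 ✓
10 1 0 → max 10  ≥ 10 ✓
14 windows satisfy the condition.

14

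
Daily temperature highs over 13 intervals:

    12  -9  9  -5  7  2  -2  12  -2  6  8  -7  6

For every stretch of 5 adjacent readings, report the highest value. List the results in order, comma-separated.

(12, -9, 9, -5, 7) → max 12
(-9, 9, -5, 7, 2) → max 9
(9, -5, 7, 2, -2) → max 9
(-5, 7, 2, -2, 12) → max 12
(7, 2, -2, 12, -2) → max 12
(2, -2, 12, -2, 6) → max 12
(-2, 12, -2, 6, 8) → max 12
(12, -2, 6, 8, -7) → max 12
(-2, 6, 8, -7, 6) → max 8

12, 9, 9, 12, 12, 12, 12, 12, 8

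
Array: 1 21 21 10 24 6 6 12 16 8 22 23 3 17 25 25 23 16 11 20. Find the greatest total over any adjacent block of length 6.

1 21 21 10 24 6 → sum 83
21 21 10 24 6 6 → sum 88
21 10 24 6 6 12 → sum 79
10 24 6 6 12 16 → sum 74
24 6 6 12 16 8 → sum 72
6 6 12 16 8 22 → sum 70
6 12 16 8 22 23 → sum 87
12 16 8 22 23 3 → sum 84
16 8 22 23 3 17 → sum 89
8 22 23 3 17 25 → sum 98
22 23 3 17 25 25 → sum 115
23 3 17 25 25 23 → sum 116
3 17 25 25 23 16 → sum 109
17 25 25 23 16 11 → sum 117
25 25 23 16 11 20 → sum 120
Greatest of these is 120.

120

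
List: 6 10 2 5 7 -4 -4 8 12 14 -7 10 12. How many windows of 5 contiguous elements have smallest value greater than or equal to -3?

1

6 10 2 5 7 → min 2  ≥ -3 ✓
10 2 5 7 -4 → min -4
2 5 7 -4 -4 → min -4
5 7 -4 -4 8 → min -4
7 -4 -4 8 12 → min -4
-4 -4 8 12 14 → min -4
-4 8 12 14 -7 → min -7
8 12 14 -7 10 → min -7
12 14 -7 10 12 → min -7
1 window satisfy the condition.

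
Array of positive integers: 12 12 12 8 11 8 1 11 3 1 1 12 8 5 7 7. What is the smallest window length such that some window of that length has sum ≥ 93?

Extend right; whenever the sum reaches 93, record the length and shrink from the left:
add 12: running sum 12 < 93
add 12: running sum 24 < 93
add 12: running sum 36 < 93
add 8: running sum 44 < 93
add 11: running sum 55 < 93
add 8: running sum 63 < 93
add 1: running sum 64 < 93
add 11: running sum 75 < 93
add 3: running sum 78 < 93
add 1: running sum 79 < 93
add 1: running sum 80 < 93
add 12: running sum 92 < 93
add 8: shortest ending here [12, 12, 12, 8, 11, 8, 1, 11, 3, 1, 1, 12, 8] sum 100, len 13
add 5: shortest ending here [12, 12, 8, 11, 8, 1, 11, 3, 1, 1, 12, 8, 5] sum 93, len 13
add 7: shortest ending here [12, 12, 8, 11, 8, 1, 11, 3, 1, 1, 12, 8, 5, 7] sum 100, len 14
add 7: shortest ending here [12, 8, 11, 8, 1, 11, 3, 1, 1, 12, 8, 5, 7, 7] sum 95, len 14
Shortest qualifying length: 13.

13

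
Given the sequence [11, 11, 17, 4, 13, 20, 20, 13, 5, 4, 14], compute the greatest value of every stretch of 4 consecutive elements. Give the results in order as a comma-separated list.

11 11 17 4 → max 17
11 17 4 13 → max 17
17 4 13 20 → max 20
4 13 20 20 → max 20
13 20 20 13 → max 20
20 20 13 5 → max 20
20 13 5 4 → max 20
13 5 4 14 → max 14

17, 17, 20, 20, 20, 20, 20, 14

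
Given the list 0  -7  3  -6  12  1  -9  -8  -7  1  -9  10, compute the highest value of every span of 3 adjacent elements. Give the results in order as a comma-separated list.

3, 3, 12, 12, 12, 1, -7, 1, 1, 10

0 -7 3 → max 3
-7 3 -6 → max 3
3 -6 12 → max 12
-6 12 1 → max 12
12 1 -9 → max 12
1 -9 -8 → max 1
-9 -8 -7 → max -7
-8 -7 1 → max 1
-7 1 -9 → max 1
1 -9 10 → max 10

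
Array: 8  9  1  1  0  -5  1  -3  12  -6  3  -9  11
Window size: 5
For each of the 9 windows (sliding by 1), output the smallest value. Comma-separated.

Sliding a size-5 window across the 13 values:
(8, 9, 1, 1, 0) → min 0
(9, 1, 1, 0, -5) → min -5
(1, 1, 0, -5, 1) → min -5
(1, 0, -5, 1, -3) → min -5
(0, -5, 1, -3, 12) → min -5
(-5, 1, -3, 12, -6) → min -6
(1, -3, 12, -6, 3) → min -6
(-3, 12, -6, 3, -9) → min -9
(12, -6, 3, -9, 11) → min -9

0, -5, -5, -5, -5, -6, -6, -9, -9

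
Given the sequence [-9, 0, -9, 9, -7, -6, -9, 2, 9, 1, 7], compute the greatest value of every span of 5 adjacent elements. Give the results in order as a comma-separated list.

9, 9, 9, 9, 9, 9, 9

Sliding a size-5 window across the 11 values:
-9 0 -9 9 -7 → max 9
0 -9 9 -7 -6 → max 9
-9 9 -7 -6 -9 → max 9
9 -7 -6 -9 2 → max 9
-7 -6 -9 2 9 → max 9
-6 -9 2 9 1 → max 9
-9 2 9 1 7 → max 9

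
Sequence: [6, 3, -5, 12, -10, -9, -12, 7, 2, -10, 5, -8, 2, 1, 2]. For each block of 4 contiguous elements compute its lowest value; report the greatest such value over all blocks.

-5

6 3 -5 12 → min -5
3 -5 12 -10 → min -10
-5 12 -10 -9 → min -10
12 -10 -9 -12 → min -12
-10 -9 -12 7 → min -12
-9 -12 7 2 → min -12
-12 7 2 -10 → min -12
7 2 -10 5 → min -10
2 -10 5 -8 → min -10
-10 5 -8 2 → min -10
5 -8 2 1 → min -8
-8 2 1 2 → min -8
Greatest of these is -5.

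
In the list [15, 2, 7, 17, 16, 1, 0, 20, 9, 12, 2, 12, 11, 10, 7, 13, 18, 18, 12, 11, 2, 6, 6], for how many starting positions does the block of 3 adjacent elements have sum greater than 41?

15 2 7 → sum 24
2 7 17 → sum 26
7 17 16 → sum 40
17 16 1 → sum 34
16 1 0 → sum 17
1 0 20 → sum 21
0 20 9 → sum 29
20 9 12 → sum 41
9 12 2 → sum 23
12 2 12 → sum 26
2 12 11 → sum 25
12 11 10 → sum 33
11 10 7 → sum 28
10 7 13 → sum 30
7 13 18 → sum 38
13 18 18 → sum 49  > 41 ✓
18 18 12 → sum 48  > 41 ✓
18 12 11 → sum 41
12 11 2 → sum 25
11 2 6 → sum 19
2 6 6 → sum 14
2 windows satisfy the condition.

2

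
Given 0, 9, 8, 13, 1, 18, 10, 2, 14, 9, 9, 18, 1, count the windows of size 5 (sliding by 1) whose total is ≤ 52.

(0, 9, 8, 13, 1) → sum 31  ≤ 52 ✓
(9, 8, 13, 1, 18) → sum 49  ≤ 52 ✓
(8, 13, 1, 18, 10) → sum 50  ≤ 52 ✓
(13, 1, 18, 10, 2) → sum 44  ≤ 52 ✓
(1, 18, 10, 2, 14) → sum 45  ≤ 52 ✓
(18, 10, 2, 14, 9) → sum 53
(10, 2, 14, 9, 9) → sum 44  ≤ 52 ✓
(2, 14, 9, 9, 18) → sum 52  ≤ 52 ✓
(14, 9, 9, 18, 1) → sum 51  ≤ 52 ✓
8 windows satisfy the condition.

8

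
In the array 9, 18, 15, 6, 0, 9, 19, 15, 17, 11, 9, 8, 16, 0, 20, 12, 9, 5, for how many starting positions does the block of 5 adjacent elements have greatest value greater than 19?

[9, 18, 15, 6, 0] → max 18
[18, 15, 6, 0, 9] → max 18
[15, 6, 0, 9, 19] → max 19
[6, 0, 9, 19, 15] → max 19
[0, 9, 19, 15, 17] → max 19
[9, 19, 15, 17, 11] → max 19
[19, 15, 17, 11, 9] → max 19
[15, 17, 11, 9, 8] → max 17
[17, 11, 9, 8, 16] → max 17
[11, 9, 8, 16, 0] → max 16
[9, 8, 16, 0, 20] → max 20  > 19 ✓
[8, 16, 0, 20, 12] → max 20  > 19 ✓
[16, 0, 20, 12, 9] → max 20  > 19 ✓
[0, 20, 12, 9, 5] → max 20  > 19 ✓
4 windows satisfy the condition.

4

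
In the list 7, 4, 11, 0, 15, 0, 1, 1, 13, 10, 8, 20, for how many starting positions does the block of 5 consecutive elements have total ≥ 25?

7

[7, 4, 11, 0, 15] → sum 37  ≥ 25 ✓
[4, 11, 0, 15, 0] → sum 30  ≥ 25 ✓
[11, 0, 15, 0, 1] → sum 27  ≥ 25 ✓
[0, 15, 0, 1, 1] → sum 17
[15, 0, 1, 1, 13] → sum 30  ≥ 25 ✓
[0, 1, 1, 13, 10] → sum 25  ≥ 25 ✓
[1, 1, 13, 10, 8] → sum 33  ≥ 25 ✓
[1, 13, 10, 8, 20] → sum 52  ≥ 25 ✓
7 windows satisfy the condition.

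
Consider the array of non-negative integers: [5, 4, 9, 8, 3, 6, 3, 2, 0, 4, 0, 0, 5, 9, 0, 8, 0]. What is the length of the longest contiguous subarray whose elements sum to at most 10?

6

Extend to the right; shrink from the left whenever the sum exceeds 10:
add 5: [5] sum 5, len 1
add 4: [5, 4] sum 9, len 2
add 9: [9] sum 9, len 1
add 8: [8] sum 8, len 1
add 3: [3] sum 3, len 1
add 6: [3, 6] sum 9, len 2
add 3: [6, 3] sum 9, len 2
add 2: [3, 2] sum 5, len 2
add 0: [3, 2, 0] sum 5, len 3
add 4: [3, 2, 0, 4] sum 9, len 4
add 0: [3, 2, 0, 4, 0] sum 9, len 5
add 0: [3, 2, 0, 4, 0, 0] sum 9, len 6
add 5: [0, 4, 0, 0, 5] sum 9, len 5
add 9: [9] sum 9, len 1
add 0: [9, 0] sum 9, len 2
add 8: [0, 8] sum 8, len 2
add 0: [0, 8, 0] sum 8, len 3
Longest length seen: 6.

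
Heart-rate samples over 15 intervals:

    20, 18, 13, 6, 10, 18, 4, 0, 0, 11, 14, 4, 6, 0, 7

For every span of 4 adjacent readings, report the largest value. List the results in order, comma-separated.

[20, 18, 13, 6] → max 20
[18, 13, 6, 10] → max 18
[13, 6, 10, 18] → max 18
[6, 10, 18, 4] → max 18
[10, 18, 4, 0] → max 18
[18, 4, 0, 0] → max 18
[4, 0, 0, 11] → max 11
[0, 0, 11, 14] → max 14
[0, 11, 14, 4] → max 14
[11, 14, 4, 6] → max 14
[14, 4, 6, 0] → max 14
[4, 6, 0, 7] → max 7

20, 18, 18, 18, 18, 18, 11, 14, 14, 14, 14, 7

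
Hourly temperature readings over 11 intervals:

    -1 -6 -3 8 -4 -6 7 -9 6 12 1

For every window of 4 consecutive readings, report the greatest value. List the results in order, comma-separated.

8, 8, 8, 8, 7, 7, 12, 12

-1 -6 -3 8 → max 8
-6 -3 8 -4 → max 8
-3 8 -4 -6 → max 8
8 -4 -6 7 → max 8
-4 -6 7 -9 → max 7
-6 7 -9 6 → max 7
7 -9 6 12 → max 12
-9 6 12 1 → max 12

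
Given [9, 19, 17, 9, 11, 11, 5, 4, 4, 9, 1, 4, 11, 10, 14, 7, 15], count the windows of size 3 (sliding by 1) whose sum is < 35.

10

[9, 19, 17] → sum 45
[19, 17, 9] → sum 45
[17, 9, 11] → sum 37
[9, 11, 11] → sum 31  < 35 ✓
[11, 11, 5] → sum 27  < 35 ✓
[11, 5, 4] → sum 20  < 35 ✓
[5, 4, 4] → sum 13  < 35 ✓
[4, 4, 9] → sum 17  < 35 ✓
[4, 9, 1] → sum 14  < 35 ✓
[9, 1, 4] → sum 14  < 35 ✓
[1, 4, 11] → sum 16  < 35 ✓
[4, 11, 10] → sum 25  < 35 ✓
[11, 10, 14] → sum 35
[10, 14, 7] → sum 31  < 35 ✓
[14, 7, 15] → sum 36
10 windows satisfy the condition.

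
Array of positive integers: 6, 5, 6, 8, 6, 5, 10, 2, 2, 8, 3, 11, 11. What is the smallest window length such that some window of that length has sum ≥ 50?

8

add 6: running sum 6 < 50
add 5: running sum 11 < 50
add 6: running sum 17 < 50
add 8: running sum 25 < 50
add 6: running sum 31 < 50
add 5: running sum 36 < 50
add 10: running sum 46 < 50
add 2: running sum 48 < 50
end 8: [6, 5, 6, 8, 6, 5, 10, 2, 2] sum 50, len 9
end 9: [5, 6, 8, 6, 5, 10, 2, 2, 8] sum 52, len 9
end 10: [6, 8, 6, 5, 10, 2, 2, 8, 3] sum 50, len 9
end 11: [8, 6, 5, 10, 2, 2, 8, 3, 11] sum 55, len 9
end 12: [5, 10, 2, 2, 8, 3, 11, 11] sum 52, len 8
Shortest qualifying length: 8.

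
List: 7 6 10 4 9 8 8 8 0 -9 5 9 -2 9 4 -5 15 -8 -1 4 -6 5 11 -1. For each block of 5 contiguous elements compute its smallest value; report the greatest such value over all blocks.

4

7 6 10 4 9 → min 4
6 10 4 9 8 → min 4
10 4 9 8 8 → min 4
4 9 8 8 8 → min 4
9 8 8 8 0 → min 0
8 8 8 0 -9 → min -9
8 8 0 -9 5 → min -9
8 0 -9 5 9 → min -9
0 -9 5 9 -2 → min -9
-9 5 9 -2 9 → min -9
5 9 -2 9 4 → min -2
9 -2 9 4 -5 → min -5
-2 9 4 -5 15 → min -5
9 4 -5 15 -8 → min -8
4 -5 15 -8 -1 → min -8
-5 15 -8 -1 4 → min -8
15 -8 -1 4 -6 → min -8
-8 -1 4 -6 5 → min -8
-1 4 -6 5 11 → min -6
4 -6 5 11 -1 → min -6
Greatest of these is 4.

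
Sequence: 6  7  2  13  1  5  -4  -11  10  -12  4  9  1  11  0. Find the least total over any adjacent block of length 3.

-13

(6, 7, 2) → sum 15
(7, 2, 13) → sum 22
(2, 13, 1) → sum 16
(13, 1, 5) → sum 19
(1, 5, -4) → sum 2
(5, -4, -11) → sum -10
(-4, -11, 10) → sum -5
(-11, 10, -12) → sum -13
(10, -12, 4) → sum 2
(-12, 4, 9) → sum 1
(4, 9, 1) → sum 14
(9, 1, 11) → sum 21
(1, 11, 0) → sum 12
Least of these is -13.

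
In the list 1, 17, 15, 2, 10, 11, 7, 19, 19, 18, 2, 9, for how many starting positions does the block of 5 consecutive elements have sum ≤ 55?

[1, 17, 15, 2, 10] → sum 45  ≤ 55 ✓
[17, 15, 2, 10, 11] → sum 55  ≤ 55 ✓
[15, 2, 10, 11, 7] → sum 45  ≤ 55 ✓
[2, 10, 11, 7, 19] → sum 49  ≤ 55 ✓
[10, 11, 7, 19, 19] → sum 66
[11, 7, 19, 19, 18] → sum 74
[7, 19, 19, 18, 2] → sum 65
[19, 19, 18, 2, 9] → sum 67
4 windows satisfy the condition.

4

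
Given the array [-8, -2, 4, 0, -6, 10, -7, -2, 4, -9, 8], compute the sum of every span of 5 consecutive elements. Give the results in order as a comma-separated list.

(-8, -2, 4, 0, -6) → sum -12
(-2, 4, 0, -6, 10) → sum 6
(4, 0, -6, 10, -7) → sum 1
(0, -6, 10, -7, -2) → sum -5
(-6, 10, -7, -2, 4) → sum -1
(10, -7, -2, 4, -9) → sum -4
(-7, -2, 4, -9, 8) → sum -6

-12, 6, 1, -5, -1, -4, -6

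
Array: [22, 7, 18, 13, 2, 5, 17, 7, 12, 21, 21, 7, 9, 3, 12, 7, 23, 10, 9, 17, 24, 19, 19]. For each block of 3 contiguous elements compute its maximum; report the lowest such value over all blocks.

[22, 7, 18] → max 22
[7, 18, 13] → max 18
[18, 13, 2] → max 18
[13, 2, 5] → max 13
[2, 5, 17] → max 17
[5, 17, 7] → max 17
[17, 7, 12] → max 17
[7, 12, 21] → max 21
[12, 21, 21] → max 21
[21, 21, 7] → max 21
[21, 7, 9] → max 21
[7, 9, 3] → max 9
[9, 3, 12] → max 12
[3, 12, 7] → max 12
[12, 7, 23] → max 23
[7, 23, 10] → max 23
[23, 10, 9] → max 23
[10, 9, 17] → max 17
[9, 17, 24] → max 24
[17, 24, 19] → max 24
[24, 19, 19] → max 24
Lowest of these is 9.

9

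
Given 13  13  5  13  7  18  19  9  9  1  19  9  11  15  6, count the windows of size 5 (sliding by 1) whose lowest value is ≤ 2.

(13, 13, 5, 13, 7) → min 5
(13, 5, 13, 7, 18) → min 5
(5, 13, 7, 18, 19) → min 5
(13, 7, 18, 19, 9) → min 7
(7, 18, 19, 9, 9) → min 7
(18, 19, 9, 9, 1) → min 1  ≤ 2 ✓
(19, 9, 9, 1, 19) → min 1  ≤ 2 ✓
(9, 9, 1, 19, 9) → min 1  ≤ 2 ✓
(9, 1, 19, 9, 11) → min 1  ≤ 2 ✓
(1, 19, 9, 11, 15) → min 1  ≤ 2 ✓
(19, 9, 11, 15, 6) → min 6
5 windows satisfy the condition.

5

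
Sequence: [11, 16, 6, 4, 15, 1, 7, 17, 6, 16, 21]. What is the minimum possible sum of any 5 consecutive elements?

33

Each size-5 window and its sum:
[11, 16, 6, 4, 15] → sum 52
[16, 6, 4, 15, 1] → sum 42
[6, 4, 15, 1, 7] → sum 33
[4, 15, 1, 7, 17] → sum 44
[15, 1, 7, 17, 6] → sum 46
[1, 7, 17, 6, 16] → sum 47
[7, 17, 6, 16, 21] → sum 67
Minimum of these is 33.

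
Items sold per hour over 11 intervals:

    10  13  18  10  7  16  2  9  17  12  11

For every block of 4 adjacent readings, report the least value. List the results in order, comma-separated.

10, 7, 7, 2, 2, 2, 2, 9

[10, 13, 18, 10] → min 10
[13, 18, 10, 7] → min 7
[18, 10, 7, 16] → min 7
[10, 7, 16, 2] → min 2
[7, 16, 2, 9] → min 2
[16, 2, 9, 17] → min 2
[2, 9, 17, 12] → min 2
[9, 17, 12, 11] → min 9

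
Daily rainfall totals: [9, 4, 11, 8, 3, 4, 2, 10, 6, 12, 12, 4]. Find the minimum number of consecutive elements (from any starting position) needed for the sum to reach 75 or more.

11

add 9: running sum 9 < 75
add 4: running sum 13 < 75
add 11: running sum 24 < 75
add 8: running sum 32 < 75
add 3: running sum 35 < 75
add 4: running sum 39 < 75
add 2: running sum 41 < 75
add 10: running sum 51 < 75
add 6: running sum 57 < 75
add 12: running sum 69 < 75
end 10: [9, 4, 11, 8, 3, 4, 2, 10, 6, 12, 12] sum 81, len 11
end 11: [4, 11, 8, 3, 4, 2, 10, 6, 12, 12, 4] sum 76, len 11
Shortest qualifying length: 11.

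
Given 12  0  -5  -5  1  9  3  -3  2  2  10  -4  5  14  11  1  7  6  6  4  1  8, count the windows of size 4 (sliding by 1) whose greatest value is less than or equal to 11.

12 0 -5 -5 → max 12
0 -5 -5 1 → max 1  ≤ 11 ✓
-5 -5 1 9 → max 9  ≤ 11 ✓
-5 1 9 3 → max 9  ≤ 11 ✓
1 9 3 -3 → max 9  ≤ 11 ✓
9 3 -3 2 → max 9  ≤ 11 ✓
3 -3 2 2 → max 3  ≤ 11 ✓
-3 2 2 10 → max 10  ≤ 11 ✓
2 2 10 -4 → max 10  ≤ 11 ✓
2 10 -4 5 → max 10  ≤ 11 ✓
10 -4 5 14 → max 14
-4 5 14 11 → max 14
5 14 11 1 → max 14
14 11 1 7 → max 14
11 1 7 6 → max 11  ≤ 11 ✓
1 7 6 6 → max 7  ≤ 11 ✓
7 6 6 4 → max 7  ≤ 11 ✓
6 6 4 1 → max 6  ≤ 11 ✓
6 4 1 8 → max 8  ≤ 11 ✓
14 windows satisfy the condition.

14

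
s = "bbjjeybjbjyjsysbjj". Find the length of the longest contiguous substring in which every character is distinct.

4

[b] len 1
[b] len 1
[b, j] len 2
[j] len 1
[j, e] len 2
[j, e, y] len 3
[j, e, y, b] len 4
[e, y, b, j] len 4
[j, b] len 2
[b, j] len 2
[b, j, y] len 3
[y, j] len 2
[y, j, s] len 3
[j, s, y] len 3
[y, s] len 2
[y, s, b] len 3
[y, s, b, j] len 4
[j] len 1
Longest all-distinct length: 4.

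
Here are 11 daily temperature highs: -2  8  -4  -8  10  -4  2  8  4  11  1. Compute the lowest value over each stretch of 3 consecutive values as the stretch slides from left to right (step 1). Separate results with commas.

[-2, 8, -4] → min -4
[8, -4, -8] → min -8
[-4, -8, 10] → min -8
[-8, 10, -4] → min -8
[10, -4, 2] → min -4
[-4, 2, 8] → min -4
[2, 8, 4] → min 2
[8, 4, 11] → min 4
[4, 11, 1] → min 1

-4, -8, -8, -8, -4, -4, 2, 4, 1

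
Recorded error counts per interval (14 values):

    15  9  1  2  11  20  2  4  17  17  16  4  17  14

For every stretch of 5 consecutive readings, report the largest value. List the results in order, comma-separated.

15, 20, 20, 20, 20, 20, 17, 17, 17, 17

(15, 9, 1, 2, 11) → max 15
(9, 1, 2, 11, 20) → max 20
(1, 2, 11, 20, 2) → max 20
(2, 11, 20, 2, 4) → max 20
(11, 20, 2, 4, 17) → max 20
(20, 2, 4, 17, 17) → max 20
(2, 4, 17, 17, 16) → max 17
(4, 17, 17, 16, 4) → max 17
(17, 17, 16, 4, 17) → max 17
(17, 16, 4, 17, 14) → max 17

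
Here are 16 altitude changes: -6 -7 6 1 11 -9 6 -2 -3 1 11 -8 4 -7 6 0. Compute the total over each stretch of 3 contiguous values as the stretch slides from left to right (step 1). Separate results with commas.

-7, 0, 18, 3, 8, -5, 1, -4, 9, 4, 7, -11, 3, -1

(-6, -7, 6) → sum -7
(-7, 6, 1) → sum 0
(6, 1, 11) → sum 18
(1, 11, -9) → sum 3
(11, -9, 6) → sum 8
(-9, 6, -2) → sum -5
(6, -2, -3) → sum 1
(-2, -3, 1) → sum -4
(-3, 1, 11) → sum 9
(1, 11, -8) → sum 4
(11, -8, 4) → sum 7
(-8, 4, -7) → sum -11
(4, -7, 6) → sum 3
(-7, 6, 0) → sum -1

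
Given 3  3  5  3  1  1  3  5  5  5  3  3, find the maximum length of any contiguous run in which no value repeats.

3

[3] len 1
[3] len 1
[3, 5] len 2
[5, 3] len 2
[5, 3, 1] len 3
[1] len 1
[1, 3] len 2
[1, 3, 5] len 3
[5] len 1
[5] len 1
[5, 3] len 2
[3] len 1
Longest all-distinct length: 3.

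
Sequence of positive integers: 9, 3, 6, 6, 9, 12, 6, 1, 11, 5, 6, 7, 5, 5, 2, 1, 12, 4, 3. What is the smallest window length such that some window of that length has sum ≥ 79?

add 9: running sum 9 < 79
add 3: running sum 12 < 79
add 6: running sum 18 < 79
add 6: running sum 24 < 79
add 9: running sum 33 < 79
add 12: running sum 45 < 79
add 6: running sum 51 < 79
add 1: running sum 52 < 79
add 11: running sum 63 < 79
add 5: running sum 68 < 79
add 6: running sum 74 < 79
add 7: shortest ending here [9, 3, 6, 6, 9, 12, 6, 1, 11, 5, 6, 7] sum 81, len 12
add 5: shortest ending here [9, 3, 6, 6, 9, 12, 6, 1, 11, 5, 6, 7, 5] sum 86, len 13
add 5: shortest ending here [6, 6, 9, 12, 6, 1, 11, 5, 6, 7, 5, 5] sum 79, len 12
add 2: shortest ending here [6, 6, 9, 12, 6, 1, 11, 5, 6, 7, 5, 5, 2] sum 81, len 13
add 1: shortest ending here [6, 6, 9, 12, 6, 1, 11, 5, 6, 7, 5, 5, 2, 1] sum 82, len 14
add 12: shortest ending here [9, 12, 6, 1, 11, 5, 6, 7, 5, 5, 2, 1, 12] sum 82, len 13
add 4: shortest ending here [9, 12, 6, 1, 11, 5, 6, 7, 5, 5, 2, 1, 12, 4] sum 86, len 14
add 3: shortest ending here [12, 6, 1, 11, 5, 6, 7, 5, 5, 2, 1, 12, 4, 3] sum 80, len 14
Shortest qualifying length: 12.

12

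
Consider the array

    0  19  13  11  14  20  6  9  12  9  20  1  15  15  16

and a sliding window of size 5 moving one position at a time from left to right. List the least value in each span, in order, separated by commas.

(0, 19, 13, 11, 14) → min 0
(19, 13, 11, 14, 20) → min 11
(13, 11, 14, 20, 6) → min 6
(11, 14, 20, 6, 9) → min 6
(14, 20, 6, 9, 12) → min 6
(20, 6, 9, 12, 9) → min 6
(6, 9, 12, 9, 20) → min 6
(9, 12, 9, 20, 1) → min 1
(12, 9, 20, 1, 15) → min 1
(9, 20, 1, 15, 15) → min 1
(20, 1, 15, 15, 16) → min 1

0, 11, 6, 6, 6, 6, 6, 1, 1, 1, 1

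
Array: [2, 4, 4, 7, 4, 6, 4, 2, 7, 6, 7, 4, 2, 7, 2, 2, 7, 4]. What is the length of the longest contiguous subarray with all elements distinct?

4

add 2: [2] len 1
add 4: [2, 4] len 2
add 4 (repeat 4, move left end past it): [4] len 1
add 7: [4, 7] len 2
add 4 (repeat 4, move left end past it): [7, 4] len 2
add 6: [7, 4, 6] len 3
add 4 (repeat 4, move left end past it): [6, 4] len 2
add 2: [6, 4, 2] len 3
add 7: [6, 4, 2, 7] len 4
add 6 (repeat 6, move left end past it): [4, 2, 7, 6] len 4
add 7 (repeat 7, move left end past it): [6, 7] len 2
add 4: [6, 7, 4] len 3
add 2: [6, 7, 4, 2] len 4
add 7 (repeat 7, move left end past it): [4, 2, 7] len 3
add 2 (repeat 2, move left end past it): [7, 2] len 2
add 2 (repeat 2, move left end past it): [2] len 1
add 7: [2, 7] len 2
add 4: [2, 7, 4] len 3
Longest all-distinct length: 4.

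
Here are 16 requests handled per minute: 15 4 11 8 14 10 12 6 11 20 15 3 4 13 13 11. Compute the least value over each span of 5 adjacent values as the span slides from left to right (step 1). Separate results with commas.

Sliding a size-5 window across the 16 values:
15 4 11 8 14 → min 4
4 11 8 14 10 → min 4
11 8 14 10 12 → min 8
8 14 10 12 6 → min 6
14 10 12 6 11 → min 6
10 12 6 11 20 → min 6
12 6 11 20 15 → min 6
6 11 20 15 3 → min 3
11 20 15 3 4 → min 3
20 15 3 4 13 → min 3
15 3 4 13 13 → min 3
3 4 13 13 11 → min 3

4, 4, 8, 6, 6, 6, 6, 3, 3, 3, 3, 3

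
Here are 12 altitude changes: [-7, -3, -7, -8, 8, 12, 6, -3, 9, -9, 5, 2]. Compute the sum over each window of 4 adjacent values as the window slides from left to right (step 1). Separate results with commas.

(-7, -3, -7, -8) → sum -25
(-3, -7, -8, 8) → sum -10
(-7, -8, 8, 12) → sum 5
(-8, 8, 12, 6) → sum 18
(8, 12, 6, -3) → sum 23
(12, 6, -3, 9) → sum 24
(6, -3, 9, -9) → sum 3
(-3, 9, -9, 5) → sum 2
(9, -9, 5, 2) → sum 7

-25, -10, 5, 18, 23, 24, 3, 2, 7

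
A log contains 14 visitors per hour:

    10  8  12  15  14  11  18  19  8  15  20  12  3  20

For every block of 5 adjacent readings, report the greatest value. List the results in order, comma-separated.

15, 15, 18, 19, 19, 19, 20, 20, 20, 20

[10, 8, 12, 15, 14] → max 15
[8, 12, 15, 14, 11] → max 15
[12, 15, 14, 11, 18] → max 18
[15, 14, 11, 18, 19] → max 19
[14, 11, 18, 19, 8] → max 19
[11, 18, 19, 8, 15] → max 19
[18, 19, 8, 15, 20] → max 20
[19, 8, 15, 20, 12] → max 20
[8, 15, 20, 12, 3] → max 20
[15, 20, 12, 3, 20] → max 20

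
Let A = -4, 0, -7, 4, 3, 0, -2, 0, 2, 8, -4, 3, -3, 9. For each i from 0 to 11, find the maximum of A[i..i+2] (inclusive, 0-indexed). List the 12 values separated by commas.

Sliding a size-3 window across the 14 values:
[-4, 0, -7] → max 0
[0, -7, 4] → max 4
[-7, 4, 3] → max 4
[4, 3, 0] → max 4
[3, 0, -2] → max 3
[0, -2, 0] → max 0
[-2, 0, 2] → max 2
[0, 2, 8] → max 8
[2, 8, -4] → max 8
[8, -4, 3] → max 8
[-4, 3, -3] → max 3
[3, -3, 9] → max 9

0, 4, 4, 4, 3, 0, 2, 8, 8, 8, 3, 9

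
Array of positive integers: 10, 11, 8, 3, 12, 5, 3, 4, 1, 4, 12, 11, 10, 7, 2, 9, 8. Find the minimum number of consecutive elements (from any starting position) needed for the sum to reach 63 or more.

8

add 10: running sum 10 < 63
add 11: running sum 21 < 63
add 8: running sum 29 < 63
add 3: running sum 32 < 63
add 12: running sum 44 < 63
add 5: running sum 49 < 63
add 3: running sum 52 < 63
add 4: running sum 56 < 63
add 1: running sum 57 < 63
add 4: running sum 61 < 63
add 12: shortest ending here [11, 8, 3, 12, 5, 3, 4, 1, 4, 12] sum 63, len 10
add 11: shortest ending here [8, 3, 12, 5, 3, 4, 1, 4, 12, 11] sum 63, len 10
add 10: shortest ending here [3, 12, 5, 3, 4, 1, 4, 12, 11, 10] sum 65, len 10
add 7: shortest ending here [12, 5, 3, 4, 1, 4, 12, 11, 10, 7] sum 69, len 10
add 2: shortest ending here [12, 5, 3, 4, 1, 4, 12, 11, 10, 7, 2] sum 71, len 11
add 9: shortest ending here [3, 4, 1, 4, 12, 11, 10, 7, 2, 9] sum 63, len 10
add 8: shortest ending here [4, 12, 11, 10, 7, 2, 9, 8] sum 63, len 8
Shortest qualifying length: 8.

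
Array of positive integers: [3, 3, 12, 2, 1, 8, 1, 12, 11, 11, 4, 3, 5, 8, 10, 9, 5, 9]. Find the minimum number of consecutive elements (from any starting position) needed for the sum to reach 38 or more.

4

add 3: running sum 3 < 38
add 3: running sum 6 < 38
add 12: running sum 18 < 38
add 2: running sum 20 < 38
add 1: running sum 21 < 38
add 8: running sum 29 < 38
add 1: running sum 30 < 38
add 12: shortest ending here [3, 12, 2, 1, 8, 1, 12] sum 39, len 7
add 11: shortest ending here [12, 2, 1, 8, 1, 12, 11] sum 47, len 7
add 11: shortest ending here [8, 1, 12, 11, 11] sum 43, len 5
add 4: shortest ending here [12, 11, 11, 4] sum 38, len 4
add 3: shortest ending here [12, 11, 11, 4, 3] sum 41, len 5
add 5: shortest ending here [12, 11, 11, 4, 3, 5] sum 46, len 6
add 8: shortest ending here [11, 11, 4, 3, 5, 8] sum 42, len 6
add 10: shortest ending here [11, 4, 3, 5, 8, 10] sum 41, len 6
add 9: shortest ending here [4, 3, 5, 8, 10, 9] sum 39, len 6
add 5: shortest ending here [3, 5, 8, 10, 9, 5] sum 40, len 6
add 9: shortest ending here [8, 10, 9, 5, 9] sum 41, len 5
Shortest qualifying length: 4.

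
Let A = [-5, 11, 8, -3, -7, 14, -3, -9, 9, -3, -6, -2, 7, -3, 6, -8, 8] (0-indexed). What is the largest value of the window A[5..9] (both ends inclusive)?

14

Elements at indices 5..9: 14, -3, -9, 9, -3
max(14, -3, -9, 9, -3) = 14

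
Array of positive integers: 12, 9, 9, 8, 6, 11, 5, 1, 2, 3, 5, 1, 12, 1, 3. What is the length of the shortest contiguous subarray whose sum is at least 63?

Extend right; whenever the sum reaches 63, record the length and shrink from the left:
add 12: running sum 12 < 63
add 9: running sum 21 < 63
add 9: running sum 30 < 63
add 8: running sum 38 < 63
add 6: running sum 44 < 63
add 11: running sum 55 < 63
add 5: running sum 60 < 63
add 1: running sum 61 < 63
add 2: shortest ending here [12, 9, 9, 8, 6, 11, 5, 1, 2] sum 63, len 9
add 3: shortest ending here [12, 9, 9, 8, 6, 11, 5, 1, 2, 3] sum 66, len 10
add 5: shortest ending here [12, 9, 9, 8, 6, 11, 5, 1, 2, 3, 5] sum 71, len 11
add 1: shortest ending here [12, 9, 9, 8, 6, 11, 5, 1, 2, 3, 5, 1] sum 72, len 12
add 12: shortest ending here [9, 8, 6, 11, 5, 1, 2, 3, 5, 1, 12] sum 63, len 11
add 1: shortest ending here [9, 8, 6, 11, 5, 1, 2, 3, 5, 1, 12, 1] sum 64, len 12
add 3: shortest ending here [9, 8, 6, 11, 5, 1, 2, 3, 5, 1, 12, 1, 3] sum 67, len 13
Shortest qualifying length: 9.

9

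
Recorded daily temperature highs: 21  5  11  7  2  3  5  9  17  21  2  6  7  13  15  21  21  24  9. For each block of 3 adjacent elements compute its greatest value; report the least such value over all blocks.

5

(21, 5, 11) → max 21
(5, 11, 7) → max 11
(11, 7, 2) → max 11
(7, 2, 3) → max 7
(2, 3, 5) → max 5
(3, 5, 9) → max 9
(5, 9, 17) → max 17
(9, 17, 21) → max 21
(17, 21, 2) → max 21
(21, 2, 6) → max 21
(2, 6, 7) → max 7
(6, 7, 13) → max 13
(7, 13, 15) → max 15
(13, 15, 21) → max 21
(15, 21, 21) → max 21
(21, 21, 24) → max 24
(21, 24, 9) → max 24
Least of these is 5.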